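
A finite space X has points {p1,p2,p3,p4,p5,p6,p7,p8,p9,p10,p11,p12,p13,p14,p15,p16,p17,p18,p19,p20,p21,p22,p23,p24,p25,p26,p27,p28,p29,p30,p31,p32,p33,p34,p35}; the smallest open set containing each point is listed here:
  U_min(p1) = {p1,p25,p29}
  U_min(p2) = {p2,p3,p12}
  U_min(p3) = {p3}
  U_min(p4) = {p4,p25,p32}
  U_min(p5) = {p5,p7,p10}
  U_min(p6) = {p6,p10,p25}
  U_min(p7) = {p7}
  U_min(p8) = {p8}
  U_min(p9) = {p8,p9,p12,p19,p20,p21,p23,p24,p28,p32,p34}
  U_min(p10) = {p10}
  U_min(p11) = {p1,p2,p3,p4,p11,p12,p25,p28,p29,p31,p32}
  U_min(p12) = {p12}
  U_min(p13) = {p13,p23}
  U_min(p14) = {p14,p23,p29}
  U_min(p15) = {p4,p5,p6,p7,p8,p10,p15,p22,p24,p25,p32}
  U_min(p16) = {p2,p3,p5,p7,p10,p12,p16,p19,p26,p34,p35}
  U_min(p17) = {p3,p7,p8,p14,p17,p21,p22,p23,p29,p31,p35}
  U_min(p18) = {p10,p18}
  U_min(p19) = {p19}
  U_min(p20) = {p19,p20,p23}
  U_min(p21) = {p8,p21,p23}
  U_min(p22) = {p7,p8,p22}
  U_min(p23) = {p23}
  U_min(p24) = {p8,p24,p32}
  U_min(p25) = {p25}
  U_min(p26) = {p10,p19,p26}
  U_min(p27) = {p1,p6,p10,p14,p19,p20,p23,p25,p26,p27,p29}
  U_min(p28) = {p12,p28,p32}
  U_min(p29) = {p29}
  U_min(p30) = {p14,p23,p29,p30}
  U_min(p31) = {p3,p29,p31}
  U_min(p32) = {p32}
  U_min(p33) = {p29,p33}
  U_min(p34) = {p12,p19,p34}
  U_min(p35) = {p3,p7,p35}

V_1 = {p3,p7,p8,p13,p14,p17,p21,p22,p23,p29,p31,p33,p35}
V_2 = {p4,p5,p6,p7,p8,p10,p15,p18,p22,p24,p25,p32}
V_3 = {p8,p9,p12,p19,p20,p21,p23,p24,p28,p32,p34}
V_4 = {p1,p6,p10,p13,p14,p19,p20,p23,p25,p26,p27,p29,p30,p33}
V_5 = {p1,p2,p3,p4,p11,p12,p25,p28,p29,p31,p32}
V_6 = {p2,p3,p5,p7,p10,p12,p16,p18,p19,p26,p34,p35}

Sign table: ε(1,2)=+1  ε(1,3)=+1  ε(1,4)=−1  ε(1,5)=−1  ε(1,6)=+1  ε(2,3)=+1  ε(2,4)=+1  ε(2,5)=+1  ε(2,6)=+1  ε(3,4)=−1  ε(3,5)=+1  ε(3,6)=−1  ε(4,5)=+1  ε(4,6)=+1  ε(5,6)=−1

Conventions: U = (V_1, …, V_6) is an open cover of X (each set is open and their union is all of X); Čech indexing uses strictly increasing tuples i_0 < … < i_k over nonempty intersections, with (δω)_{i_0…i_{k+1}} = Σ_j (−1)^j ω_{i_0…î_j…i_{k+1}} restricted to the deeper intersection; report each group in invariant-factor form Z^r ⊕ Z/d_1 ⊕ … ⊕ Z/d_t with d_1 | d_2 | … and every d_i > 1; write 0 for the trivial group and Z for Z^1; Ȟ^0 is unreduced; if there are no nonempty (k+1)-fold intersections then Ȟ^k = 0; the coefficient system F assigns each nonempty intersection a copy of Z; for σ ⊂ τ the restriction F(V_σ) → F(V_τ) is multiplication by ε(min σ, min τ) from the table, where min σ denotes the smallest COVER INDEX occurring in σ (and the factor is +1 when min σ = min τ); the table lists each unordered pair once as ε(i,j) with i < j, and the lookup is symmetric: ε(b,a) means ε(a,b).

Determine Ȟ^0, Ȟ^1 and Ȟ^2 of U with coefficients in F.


Ȟ^0 = 0, Ȟ^1 = Z/2, Ȟ^2 = Z

nerve of the cover:
  V12={p7,p8,p22} V13={p8,p21,p23} V14={p13,p14,p23,p29,p33} V15={p3,p29,p31} V16={p3,p7,p35} V23={p8,p24,p32} V24={p6,p10,p25} V25={p4,p25,p32} V26={p5,p7,p10,p18} V34={p19,p20,p23} V35={p12,p28,p32} V36={p12,p19,p34} V45={p1,p25,p29} V46={p10,p19,p26} V56={p2,p3,p12}
  V123={p8} V126={p7} V134={p23} V145={p29} V156={p3} V235={p32} V245={p25} V246={p10} V346={p19} V356={p12}
C dims 6,15,10; δ0: rk 6, SNF 1^5·2; δ1: rk 9, SNF 1^9
Ȟ^0 = (6 − 6) − 0 = 0, so Ȟ^0 ≅ 0
Ȟ^1 = (15 − 9) − 6 = 0 plus torsion [2], so Ȟ^1 ≅ Z/2
Ȟ^2 = (10 − 0) − 9 = 1, so Ȟ^2 ≅ Z


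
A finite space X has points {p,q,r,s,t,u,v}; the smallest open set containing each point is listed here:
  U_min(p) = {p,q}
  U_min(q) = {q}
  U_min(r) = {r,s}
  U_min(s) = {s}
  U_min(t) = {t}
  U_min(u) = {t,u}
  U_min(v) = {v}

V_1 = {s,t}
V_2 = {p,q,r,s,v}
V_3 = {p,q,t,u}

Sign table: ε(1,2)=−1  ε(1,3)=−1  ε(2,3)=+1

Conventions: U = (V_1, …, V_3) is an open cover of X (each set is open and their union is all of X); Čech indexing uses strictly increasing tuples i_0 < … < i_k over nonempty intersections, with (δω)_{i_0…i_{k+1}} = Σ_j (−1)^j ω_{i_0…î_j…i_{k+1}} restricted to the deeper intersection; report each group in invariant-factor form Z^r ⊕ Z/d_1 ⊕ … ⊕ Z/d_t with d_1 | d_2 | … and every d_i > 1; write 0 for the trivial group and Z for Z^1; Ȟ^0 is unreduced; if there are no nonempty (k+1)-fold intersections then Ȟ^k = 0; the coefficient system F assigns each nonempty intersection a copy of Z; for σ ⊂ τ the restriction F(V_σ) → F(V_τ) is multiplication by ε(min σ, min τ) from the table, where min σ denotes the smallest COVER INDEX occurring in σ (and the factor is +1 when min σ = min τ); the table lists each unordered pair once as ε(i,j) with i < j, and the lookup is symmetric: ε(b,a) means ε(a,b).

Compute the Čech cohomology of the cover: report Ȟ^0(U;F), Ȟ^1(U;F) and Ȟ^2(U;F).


Ȟ^0 ≅ Z,  Ȟ^1 ≅ Z,  Ȟ^2 ≅ 0

intersection data:
  V12={s} V13={t} V23={p,q}
C dims 3,3; δ0: rk 2, SNF 1^2
Ȟ^0 = (3 − 2) − 0 = 1, so Ȟ^0 ≅ Z
Ȟ^1 = (3 − 0) − 2 = 1, so Ȟ^1 ≅ Z
Ȟ^2 = (0 − 0) − 0 = 0, so Ȟ^2 ≅ 0


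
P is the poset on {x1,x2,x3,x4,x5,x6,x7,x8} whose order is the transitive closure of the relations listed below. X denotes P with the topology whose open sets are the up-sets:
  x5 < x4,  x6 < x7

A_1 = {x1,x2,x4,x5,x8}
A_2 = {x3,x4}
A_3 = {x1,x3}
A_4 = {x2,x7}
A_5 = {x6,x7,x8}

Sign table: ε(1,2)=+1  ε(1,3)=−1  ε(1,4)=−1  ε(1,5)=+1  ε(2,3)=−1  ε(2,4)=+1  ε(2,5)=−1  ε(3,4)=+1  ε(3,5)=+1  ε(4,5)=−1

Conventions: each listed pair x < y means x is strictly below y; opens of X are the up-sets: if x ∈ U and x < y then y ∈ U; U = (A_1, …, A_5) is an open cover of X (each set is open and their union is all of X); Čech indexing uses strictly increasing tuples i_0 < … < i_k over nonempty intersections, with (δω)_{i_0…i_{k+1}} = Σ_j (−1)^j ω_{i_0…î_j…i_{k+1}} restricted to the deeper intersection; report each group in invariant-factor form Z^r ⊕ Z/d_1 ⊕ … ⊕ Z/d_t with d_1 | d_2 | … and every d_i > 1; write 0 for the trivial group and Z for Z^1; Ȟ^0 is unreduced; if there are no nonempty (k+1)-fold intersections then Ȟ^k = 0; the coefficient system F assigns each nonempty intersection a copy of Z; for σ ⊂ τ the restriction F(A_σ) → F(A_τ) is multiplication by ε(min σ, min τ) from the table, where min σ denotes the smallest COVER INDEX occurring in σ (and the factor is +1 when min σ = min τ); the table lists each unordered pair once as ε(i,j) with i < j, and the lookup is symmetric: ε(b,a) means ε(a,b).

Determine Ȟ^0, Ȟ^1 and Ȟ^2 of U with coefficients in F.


Ȟ^0 ≅ Z,  Ȟ^1 ≅ Z^2,  Ȟ^2 ≅ 0

intersection data:
  A12={x4} A13={x1} A14={x2} A15={x8} A23={x3} A45={x7}
C dims 5,6; δ0: rk 4, SNF 1^4
Ȟ^0 = (5 − 4) − 0 = 1, so Ȟ^0 ≅ Z
Ȟ^1 = (6 − 0) − 4 = 2, so Ȟ^1 ≅ Z^2
Ȟ^2 = (0 − 0) − 0 = 0, so Ȟ^2 ≅ 0


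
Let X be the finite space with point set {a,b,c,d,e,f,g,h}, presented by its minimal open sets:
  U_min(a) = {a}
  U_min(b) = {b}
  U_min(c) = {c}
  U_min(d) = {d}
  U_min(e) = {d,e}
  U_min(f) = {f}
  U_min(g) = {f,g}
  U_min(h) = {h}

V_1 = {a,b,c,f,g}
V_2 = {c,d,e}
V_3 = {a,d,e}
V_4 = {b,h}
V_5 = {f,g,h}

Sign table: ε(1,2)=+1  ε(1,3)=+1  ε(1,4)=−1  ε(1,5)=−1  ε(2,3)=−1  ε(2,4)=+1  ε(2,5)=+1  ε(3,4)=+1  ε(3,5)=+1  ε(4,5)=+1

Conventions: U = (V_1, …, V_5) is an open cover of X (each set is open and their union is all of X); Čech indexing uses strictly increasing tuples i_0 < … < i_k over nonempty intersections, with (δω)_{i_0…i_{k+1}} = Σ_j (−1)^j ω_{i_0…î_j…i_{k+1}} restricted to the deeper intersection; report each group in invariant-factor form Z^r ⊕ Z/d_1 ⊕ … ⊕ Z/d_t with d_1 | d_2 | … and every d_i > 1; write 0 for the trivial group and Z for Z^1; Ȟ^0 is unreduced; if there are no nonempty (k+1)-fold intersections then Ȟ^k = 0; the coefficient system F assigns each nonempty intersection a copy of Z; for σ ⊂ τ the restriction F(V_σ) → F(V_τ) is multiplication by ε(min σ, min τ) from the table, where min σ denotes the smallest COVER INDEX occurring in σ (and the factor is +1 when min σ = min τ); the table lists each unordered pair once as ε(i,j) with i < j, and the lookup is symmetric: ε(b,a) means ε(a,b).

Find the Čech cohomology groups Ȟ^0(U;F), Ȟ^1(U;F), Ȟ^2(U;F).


nonempty intersections:
  V12={c} V13={a} V14={b} V15={f,g} V23={d,e} V45={h}
C dims 5,6; δ0: rk 5, SNF 1^4·2
Ȟ^0: (5−5)−0=0 ⇒ 0
Ȟ^1: (6−0)−5=1 plus torsion [2] ⇒ Z ⊕ Z/2
Ȟ^2: (0−0)−0=0 ⇒ 0

Ȟ^0(U;F) ≅ 0,  Ȟ^1(U;F) ≅ Z ⊕ Z/2,  Ȟ^2(U;F) ≅ 0


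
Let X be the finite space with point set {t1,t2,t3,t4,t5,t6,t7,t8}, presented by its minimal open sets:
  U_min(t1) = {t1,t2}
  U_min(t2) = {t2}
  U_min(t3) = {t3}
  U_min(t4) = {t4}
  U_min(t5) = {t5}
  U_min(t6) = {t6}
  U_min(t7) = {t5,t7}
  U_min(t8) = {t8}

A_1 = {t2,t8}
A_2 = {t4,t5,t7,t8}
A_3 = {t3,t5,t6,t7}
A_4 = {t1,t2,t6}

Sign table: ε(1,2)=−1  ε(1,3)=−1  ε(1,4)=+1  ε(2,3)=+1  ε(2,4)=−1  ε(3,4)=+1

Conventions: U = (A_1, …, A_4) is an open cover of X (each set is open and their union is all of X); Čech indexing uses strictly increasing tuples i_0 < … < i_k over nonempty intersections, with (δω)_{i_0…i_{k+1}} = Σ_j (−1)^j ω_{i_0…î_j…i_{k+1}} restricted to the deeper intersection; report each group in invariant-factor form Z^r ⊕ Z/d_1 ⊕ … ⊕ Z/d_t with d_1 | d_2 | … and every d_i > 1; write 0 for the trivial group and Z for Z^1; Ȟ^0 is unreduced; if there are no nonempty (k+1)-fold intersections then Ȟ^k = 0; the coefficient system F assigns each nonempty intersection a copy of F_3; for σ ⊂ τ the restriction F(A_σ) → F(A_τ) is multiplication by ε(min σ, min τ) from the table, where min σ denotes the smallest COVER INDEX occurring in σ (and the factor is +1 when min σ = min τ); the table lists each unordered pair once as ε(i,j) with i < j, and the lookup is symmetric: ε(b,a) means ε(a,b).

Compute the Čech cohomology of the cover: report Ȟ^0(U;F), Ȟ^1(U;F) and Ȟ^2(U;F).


Ȟ^0 ≅ 0, Ȟ^1 ≅ 0, Ȟ^2 ≅ 0

nerve of the cover:
  A12={t8} A14={t2} A23={t5,t7} A34={t6}
C dims 4,4; δ0: rk_F3 4
Ȟ^0 = (4 − 4) − 0 = 0, so Ȟ^0 ≅ 0
Ȟ^1 = (4 − 0) − 4 = 0, so Ȟ^1 ≅ 0
Ȟ^2 = (0 − 0) − 0 = 0, so Ȟ^2 ≅ 0


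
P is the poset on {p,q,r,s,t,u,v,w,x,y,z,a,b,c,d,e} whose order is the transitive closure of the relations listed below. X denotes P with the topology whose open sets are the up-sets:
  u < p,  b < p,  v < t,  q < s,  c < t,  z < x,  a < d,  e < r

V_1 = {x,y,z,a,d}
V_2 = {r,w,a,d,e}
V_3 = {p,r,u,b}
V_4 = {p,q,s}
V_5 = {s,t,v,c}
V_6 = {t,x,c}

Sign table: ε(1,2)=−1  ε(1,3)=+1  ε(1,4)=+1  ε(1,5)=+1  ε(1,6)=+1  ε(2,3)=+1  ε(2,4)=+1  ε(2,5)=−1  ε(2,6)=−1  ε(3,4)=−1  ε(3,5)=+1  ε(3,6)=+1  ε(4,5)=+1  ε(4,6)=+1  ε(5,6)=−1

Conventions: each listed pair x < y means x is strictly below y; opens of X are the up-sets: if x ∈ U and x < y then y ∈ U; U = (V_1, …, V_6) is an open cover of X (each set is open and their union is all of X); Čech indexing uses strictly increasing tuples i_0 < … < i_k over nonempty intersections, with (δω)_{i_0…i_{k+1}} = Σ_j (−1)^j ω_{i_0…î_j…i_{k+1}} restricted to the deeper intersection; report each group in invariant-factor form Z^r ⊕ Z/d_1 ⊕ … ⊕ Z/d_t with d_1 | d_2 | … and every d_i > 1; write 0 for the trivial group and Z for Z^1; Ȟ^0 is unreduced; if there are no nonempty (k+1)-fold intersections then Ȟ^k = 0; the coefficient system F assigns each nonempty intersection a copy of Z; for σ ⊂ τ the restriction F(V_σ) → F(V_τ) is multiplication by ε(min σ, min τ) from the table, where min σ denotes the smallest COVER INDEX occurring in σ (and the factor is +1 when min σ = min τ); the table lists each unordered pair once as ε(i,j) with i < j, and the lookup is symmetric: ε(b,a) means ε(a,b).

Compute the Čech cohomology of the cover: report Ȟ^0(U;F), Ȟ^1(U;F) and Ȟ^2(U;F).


nonempty intersections:
  V12={a,d} V16={x} V23={r} V34={p} V45={s} V56={t,c}
C dims 6,6; δ0: rk 6, SNF 1^5·2
Ȟ^0: (6−6)−0=0 ⇒ 0
Ȟ^1: (6−0)−6=0 plus torsion [2] ⇒ Z/2
Ȟ^2: (0−0)−0=0 ⇒ 0

Ȟ^0 ≅ 0,  Ȟ^1 ≅ Z/2,  Ȟ^2 ≅ 0


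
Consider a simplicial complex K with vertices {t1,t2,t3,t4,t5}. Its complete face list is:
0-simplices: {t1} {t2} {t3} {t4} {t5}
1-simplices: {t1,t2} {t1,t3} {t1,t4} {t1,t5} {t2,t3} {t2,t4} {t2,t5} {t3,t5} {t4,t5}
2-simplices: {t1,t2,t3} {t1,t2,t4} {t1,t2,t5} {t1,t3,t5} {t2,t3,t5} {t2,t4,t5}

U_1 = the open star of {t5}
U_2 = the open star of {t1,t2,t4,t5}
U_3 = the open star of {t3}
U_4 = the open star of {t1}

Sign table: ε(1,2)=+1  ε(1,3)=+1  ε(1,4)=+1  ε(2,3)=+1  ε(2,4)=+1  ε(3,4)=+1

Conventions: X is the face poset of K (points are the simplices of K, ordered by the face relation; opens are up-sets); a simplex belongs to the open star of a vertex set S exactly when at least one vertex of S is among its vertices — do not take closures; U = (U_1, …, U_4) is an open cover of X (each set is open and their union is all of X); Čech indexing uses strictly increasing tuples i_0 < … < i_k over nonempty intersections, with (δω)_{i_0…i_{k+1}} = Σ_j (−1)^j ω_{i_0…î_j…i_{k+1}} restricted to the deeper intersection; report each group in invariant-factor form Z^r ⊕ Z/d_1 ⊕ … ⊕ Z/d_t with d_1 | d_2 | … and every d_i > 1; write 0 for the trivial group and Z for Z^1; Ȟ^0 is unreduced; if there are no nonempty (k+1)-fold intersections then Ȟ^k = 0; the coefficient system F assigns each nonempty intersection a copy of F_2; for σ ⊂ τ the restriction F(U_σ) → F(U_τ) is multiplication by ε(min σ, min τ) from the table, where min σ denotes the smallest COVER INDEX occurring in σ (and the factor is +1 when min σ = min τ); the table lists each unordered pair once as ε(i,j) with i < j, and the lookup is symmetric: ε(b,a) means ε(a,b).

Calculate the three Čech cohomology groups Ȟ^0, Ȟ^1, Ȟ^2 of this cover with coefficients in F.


nonempty overlaps:
  U1={{t5},{t1,t5},{t2,t5},{t3,t5},{t4,t5},{t1,t2,t5},{t1,t3,t5},{t2,t3,t5},{t2,t4,t5}} U2={{t1},{t2},{t4},{t5},{t1,t2},{t1,t3},{t1,t4},{t1,t5},{t2,t3},{t2,t4},{t2,t5},{t3,t5},{t4,t5},{t1,t2,t3},{t1,t2,t4},{t1,t2,t5},{t1,t3,t5},{t2,t3,t5},{t2,t4,t5}} U3={{t3},{t1,t3},{t2,t3},{t3,t5},{t1,t2,t3},{t1,t3,t5},{t2,t3,t5}} U4={{t1},{t1,t2},{t1,t3},{t1,t4},{t1,t5},{t1,t2,t3},{t1,t2,t4},{t1,t2,t5},{t1,t3,t5}}
  U12={{t5},{t1,t5},{t2,t5},{t3,t5},{t4,t5},{t1,t2,t5},{t1,t3,t5},{t2,t3,t5},{t2,t4,t5}} U13={{t3,t5},{t1,t3,t5},{t2,t3,t5}} U14={{t1,t5},{t1,t2,t5},{t1,t3,t5}} U23={{t1,t3},{t2,t3},{t3,t5},{t1,t2,t3},{t1,t3,t5},{t2,t3,t5}} U24={{t1},{t1,t2},{t1,t3},{t1,t4},{t1,t5},{t1,t2,t3},{t1,t2,t4},{t1,t2,t5},{t1,t3,t5}} U34={{t1,t3},{t1,t2,t3},{t1,t3,t5}}
  U123={{t3,t5},{t1,t3,t5},{t2,t3,t5}} U124={{t1,t5},{t1,t2,t5},{t1,t3,t5}} U134={{t1,t3,t5}} U234={{t1,t3},{t1,t2,t3},{t1,t3,t5}}
  U1234={{t1,t3,t5}}
C dims 4,6,4,1; δ0: rk_F2 3; δ1: rk_F2 3; δ2: rk_F2 1
degree 0: 4−3−0 = 1 → Ȟ^0 ≅ Z/2
degree 1: 6−3−3 = 0 → Ȟ^1 ≅ 0
degree 2: 4−1−3 = 0 → Ȟ^2 ≅ 0

Ȟ^0(U;F) ≅ Z/2, Ȟ^1(U;F) ≅ 0 and Ȟ^2(U;F) ≅ 0


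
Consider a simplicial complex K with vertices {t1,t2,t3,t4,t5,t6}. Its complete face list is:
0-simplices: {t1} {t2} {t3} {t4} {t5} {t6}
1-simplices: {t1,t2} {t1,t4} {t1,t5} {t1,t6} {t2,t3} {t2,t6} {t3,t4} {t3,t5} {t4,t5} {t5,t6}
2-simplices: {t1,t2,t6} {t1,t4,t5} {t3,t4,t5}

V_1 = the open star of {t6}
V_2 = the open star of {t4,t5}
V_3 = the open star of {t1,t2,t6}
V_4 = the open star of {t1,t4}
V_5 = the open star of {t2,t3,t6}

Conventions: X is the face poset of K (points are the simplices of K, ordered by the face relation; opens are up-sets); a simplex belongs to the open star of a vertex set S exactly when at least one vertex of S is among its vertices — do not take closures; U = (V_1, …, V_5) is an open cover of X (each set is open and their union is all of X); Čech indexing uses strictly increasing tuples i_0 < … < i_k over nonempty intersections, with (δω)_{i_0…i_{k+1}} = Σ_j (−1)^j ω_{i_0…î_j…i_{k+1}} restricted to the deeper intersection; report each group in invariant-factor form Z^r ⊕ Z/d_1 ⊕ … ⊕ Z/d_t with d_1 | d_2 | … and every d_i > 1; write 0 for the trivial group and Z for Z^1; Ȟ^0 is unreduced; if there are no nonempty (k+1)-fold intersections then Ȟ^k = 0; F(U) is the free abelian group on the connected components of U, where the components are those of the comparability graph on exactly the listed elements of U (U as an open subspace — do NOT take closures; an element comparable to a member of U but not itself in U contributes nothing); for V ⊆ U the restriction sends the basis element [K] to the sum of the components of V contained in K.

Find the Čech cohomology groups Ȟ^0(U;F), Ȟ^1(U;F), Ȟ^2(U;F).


Ȟ^0 ≅ Z, Ȟ^1 ≅ Z^2, Ȟ^2 ≅ 0

nonempty intersections:
  V1={{t6},{t1,t6},{t2,t6},{t5,t6},{t1,t2,t6}} V2={{t4},{t5},{t1,t4},{t1,t5},{t3,t4},{t3,t5},{t4,t5},{t5,t6},{t1,t4,t5},{t3,t4,t5}} V3={{t1},{t2},{t6},{t1,t2},{t1,t4},{t1,t5},{t1,t6},{t2,t3},{t2,t6},{t5,t6},{t1,t2,t6},{t1,t4,t5}} V4={{t1},{t4},{t1,t2},{t1,t4},{t1,t5},{t1,t6},{t3,t4},{t4,t5},{t1,t2,t6},{t1,t4,t5},{t3,t4,t5}} V5={{t2},{t3},{t6},{t1,t2},{t1,t6},{t2,t3},{t2,t6},{t3,t4},{t3,t5},{t5,t6},{t1,t2,t6},{t3,t4,t5}}
  V12={{t5,t6}} V13={{t6},{t1,t6},{t2,t6},{t5,t6},{t1,t2,t6}} V14={{t1,t6},{t1,t2,t6}} V15={{t6},{t1,t6},{t2,t6},{t5,t6},{t1,t2,t6}} V23={{t1,t4},{t1,t5},{t5,t6},{t1,t4,t5}} V24={{t4},{t1,t4},{t1,t5},{t3,t4},{t4,t5},{t1,t4,t5},{t3,t4,t5}} V25={{t3,t4},{t3,t5},{t5,t6},{t3,t4,t5}} V34={{t1},{t1,t2},{t1,t4},{t1,t5},{t1,t6},{t1,t2,t6},{t1,t4,t5}} V35={{t2},{t6},{t1,t2},{t1,t6},{t2,t3},{t2,t6},{t5,t6},{t1,t2,t6}} V45={{t1,t2},{t1,t6},{t3,t4},{t1,t2,t6},{t3,t4,t5}}
  V123={{t5,t6}} V125={{t5,t6}} V134={{t1,t6},{t1,t2,t6}} V135={{t6},{t1,t6},{t2,t6},{t5,t6},{t1,t2,t6}} V145={{t1,t6},{t1,t2,t6}} V234={{t1,t4},{t1,t5},{t1,t4,t5}} V235={{t5,t6}} V245={{t3,t4},{t3,t4,t5}} V345={{t1,t2},{t1,t6},{t1,t2,t6}}
  V1235={{t5,t6}} V1345={{t1,t6},{t1,t2,t6}}
components per intersection:
  V1: {{t6},{t1,t6},{t2,t6},{t5,t6},{t1,t2,t6}}
  V2: {{t4},{t5},{t1,t4},{t1,t5},{t3,t4},{t3,t5},{t4,t5},{t5,t6},{t1,t4,t5},{t3,t4,t5}}
  V3: {{t1},{t2},{t6},{t1,t2},{t1,t4},{t1,t5},{t1,t6},{t2,t3},{t2,t6},{t5,t6},{t1,t2,t6},{t1,t4,t5}}
  V4: {{t1},{t4},{t1,t2},{t1,t4},{t1,t5},{t1,t6},{t3,t4},{t4,t5},{t1,t2,t6},{t1,t4,t5},{t3,t4,t5}}
  V5: {{t2},{t3},{t6},{t1,t2},{t1,t6},{t2,t3},{t2,t6},{t3,t4},{t3,t5},{t5,t6},{t1,t2,t6},{t3,t4,t5}}
  V12: {{t5,t6}}
  V13: {{t6},{t1,t6},{t2,t6},{t5,t6},{t1,t2,t6}}
  V14: {{t1,t6},{t1,t2,t6}}
  V15: {{t6},{t1,t6},{t2,t6},{t5,t6},{t1,t2,t6}}
  V23: {{t1,t4},{t1,t5},{t1,t4,t5}} {{t5,t6}}
  V24: {{t4},{t1,t4},{t1,t5},{t3,t4},{t4,t5},{t1,t4,t5},{t3,t4,t5}}
  V25: {{t3,t4},{t3,t5},{t3,t4,t5}} {{t5,t6}}
  V34: {{t1},{t1,t2},{t1,t4},{t1,t5},{t1,t6},{t1,t2,t6},{t1,t4,t5}}
  V35: {{t2},{t6},{t1,t2},{t1,t6},{t2,t3},{t2,t6},{t5,t6},{t1,t2,t6}}
  V45: {{t1,t2},{t1,t6},{t1,t2,t6}} {{t3,t4},{t3,t4,t5}}
  V123: {{t5,t6}}
  V125: {{t5,t6}}
  V134: {{t1,t6},{t1,t2,t6}}
  V135: {{t6},{t1,t6},{t2,t6},{t5,t6},{t1,t2,t6}}
  V145: {{t1,t6},{t1,t2,t6}}
  V234: {{t1,t4},{t1,t5},{t1,t4,t5}}
  V235: {{t5,t6}}
  V245: {{t3,t4},{t3,t4,t5}}
  V345: {{t1,t2},{t1,t6},{t1,t2,t6}}
  V1235: {{t5,t6}}
  V1345: {{t1,t6},{t1,t2,t6}}
C dims 5,13,9,2; δ0: rk 4, SNF 1^4; δ1: rk 7, SNF 1^7; δ2: rk 2, SNF 1^2
Ȟ^0: (5−4)−0=1 ⇒ Z
Ȟ^1: (13−7)−4=2 ⇒ Z^2
Ȟ^2: (9−2)−7=0 ⇒ 0


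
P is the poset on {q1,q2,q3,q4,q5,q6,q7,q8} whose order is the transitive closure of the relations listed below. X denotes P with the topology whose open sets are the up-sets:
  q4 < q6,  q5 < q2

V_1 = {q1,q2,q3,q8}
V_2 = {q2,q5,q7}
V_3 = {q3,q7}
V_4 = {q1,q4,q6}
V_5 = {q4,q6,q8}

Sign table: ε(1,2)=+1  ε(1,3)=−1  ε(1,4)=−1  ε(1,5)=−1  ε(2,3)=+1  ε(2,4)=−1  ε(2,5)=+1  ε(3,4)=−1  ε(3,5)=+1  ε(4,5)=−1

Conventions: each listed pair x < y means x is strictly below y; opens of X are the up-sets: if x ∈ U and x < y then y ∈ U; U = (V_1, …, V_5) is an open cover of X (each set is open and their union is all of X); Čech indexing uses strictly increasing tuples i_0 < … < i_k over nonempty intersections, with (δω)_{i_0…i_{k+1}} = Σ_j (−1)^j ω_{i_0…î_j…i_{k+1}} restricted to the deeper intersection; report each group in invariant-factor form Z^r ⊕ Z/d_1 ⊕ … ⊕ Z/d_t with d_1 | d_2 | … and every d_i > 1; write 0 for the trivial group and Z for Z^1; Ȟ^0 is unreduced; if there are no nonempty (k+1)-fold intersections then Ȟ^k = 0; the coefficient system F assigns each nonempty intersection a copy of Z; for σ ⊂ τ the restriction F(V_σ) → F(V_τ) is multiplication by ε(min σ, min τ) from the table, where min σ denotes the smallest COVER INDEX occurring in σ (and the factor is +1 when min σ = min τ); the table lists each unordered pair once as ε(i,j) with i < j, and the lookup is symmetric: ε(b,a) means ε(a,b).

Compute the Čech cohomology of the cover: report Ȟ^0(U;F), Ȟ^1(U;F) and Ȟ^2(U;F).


nerve of the cover:
  V12={q2} V13={q3} V14={q1} V15={q8} V23={q7} V45={q4,q6}
C dims 5,6; δ0: rk 5, SNF 1^4·2
Ȟ^0 = (5 − 5) − 0 = 0, so Ȟ^0 ≅ 0
Ȟ^1 = (6 − 0) − 5 = 1 plus torsion [2], so Ȟ^1 ≅ Z ⊕ Z/2
Ȟ^2 = (0 − 0) − 0 = 0, so Ȟ^2 ≅ 0

Ȟ^0 = 0; Ȟ^1 = Z ⊕ Z/2; Ȟ^2 = 0


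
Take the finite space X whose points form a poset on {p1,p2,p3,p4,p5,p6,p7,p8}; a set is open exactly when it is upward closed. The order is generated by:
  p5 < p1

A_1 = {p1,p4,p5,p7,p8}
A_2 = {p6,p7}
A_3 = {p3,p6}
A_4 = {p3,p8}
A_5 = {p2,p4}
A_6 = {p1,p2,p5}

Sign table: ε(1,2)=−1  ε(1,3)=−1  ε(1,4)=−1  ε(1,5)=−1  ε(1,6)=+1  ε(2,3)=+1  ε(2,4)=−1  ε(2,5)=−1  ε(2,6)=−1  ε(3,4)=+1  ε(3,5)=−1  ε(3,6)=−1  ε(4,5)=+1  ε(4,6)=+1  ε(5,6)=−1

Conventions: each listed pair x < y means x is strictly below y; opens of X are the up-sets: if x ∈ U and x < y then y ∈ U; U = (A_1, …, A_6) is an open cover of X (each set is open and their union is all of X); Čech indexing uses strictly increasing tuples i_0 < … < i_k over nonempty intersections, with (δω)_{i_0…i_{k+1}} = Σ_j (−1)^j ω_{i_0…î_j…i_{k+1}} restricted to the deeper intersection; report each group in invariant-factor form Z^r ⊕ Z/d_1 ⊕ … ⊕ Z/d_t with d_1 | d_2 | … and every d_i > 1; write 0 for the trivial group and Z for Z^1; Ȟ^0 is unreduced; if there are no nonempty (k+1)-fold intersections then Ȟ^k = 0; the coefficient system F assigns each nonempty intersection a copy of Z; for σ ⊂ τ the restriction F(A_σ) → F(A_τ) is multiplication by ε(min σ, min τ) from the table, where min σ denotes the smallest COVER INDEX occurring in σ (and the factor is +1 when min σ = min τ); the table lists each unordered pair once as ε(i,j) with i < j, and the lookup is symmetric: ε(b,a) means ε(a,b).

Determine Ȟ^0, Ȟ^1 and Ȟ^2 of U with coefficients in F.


nonempty overlaps:
  A12={p7} A14={p8} A15={p4} A16={p1,p5} A23={p6} A34={p3} A56={p2}
C dims 6,7; δ0: rk 5, SNF 1^5
degree 0: 6−5−0 = 1 → Ȟ^0 ≅ Z
degree 1: 7−0−5 = 2 → Ȟ^1 ≅ Z^2
degree 2: 0−0−0 = 0 → Ȟ^2 ≅ 0

Ȟ^0(U;F) ≅ Z,  Ȟ^1(U;F) ≅ Z^2,  Ȟ^2(U;F) ≅ 0


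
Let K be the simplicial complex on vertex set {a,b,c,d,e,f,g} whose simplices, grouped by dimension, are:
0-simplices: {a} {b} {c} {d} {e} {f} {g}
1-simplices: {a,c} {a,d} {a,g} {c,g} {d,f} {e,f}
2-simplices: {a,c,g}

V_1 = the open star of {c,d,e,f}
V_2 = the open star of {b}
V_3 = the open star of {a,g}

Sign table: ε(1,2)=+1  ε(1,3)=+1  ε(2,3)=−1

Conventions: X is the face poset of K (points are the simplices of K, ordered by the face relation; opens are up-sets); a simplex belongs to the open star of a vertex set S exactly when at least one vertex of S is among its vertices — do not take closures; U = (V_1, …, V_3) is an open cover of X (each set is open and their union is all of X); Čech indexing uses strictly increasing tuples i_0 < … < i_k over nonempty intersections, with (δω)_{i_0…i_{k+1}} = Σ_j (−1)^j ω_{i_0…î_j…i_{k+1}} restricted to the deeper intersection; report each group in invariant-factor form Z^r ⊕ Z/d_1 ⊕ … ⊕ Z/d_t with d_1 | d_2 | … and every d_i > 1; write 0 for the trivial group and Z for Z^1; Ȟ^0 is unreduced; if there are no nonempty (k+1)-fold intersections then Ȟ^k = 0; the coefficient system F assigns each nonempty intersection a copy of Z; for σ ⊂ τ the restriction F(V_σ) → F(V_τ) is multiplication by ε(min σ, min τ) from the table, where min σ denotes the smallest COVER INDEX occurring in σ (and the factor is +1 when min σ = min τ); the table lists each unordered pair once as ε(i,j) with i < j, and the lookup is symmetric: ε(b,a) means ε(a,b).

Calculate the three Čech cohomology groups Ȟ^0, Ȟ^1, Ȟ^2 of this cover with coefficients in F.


nonempty intersections:
  V1={{c},{d},{e},{f},{a,c},{a,d},{c,g},{d,f},{e,f},{a,c,g}} V2={{b}} V3={{a},{g},{a,c},{a,d},{a,g},{c,g},{a,c,g}}
  V13={{a,c},{a,d},{c,g},{a,c,g}}
C dims 3,1; δ0: rk 1, SNF 1^1
Ȟ^0: (3−1)−0=2 ⇒ Z^2
Ȟ^1: (1−0)−1=0 ⇒ 0
Ȟ^2: (0−0)−0=0 ⇒ 0

Ȟ^0 = Z^2, Ȟ^1 = 0, Ȟ^2 = 0


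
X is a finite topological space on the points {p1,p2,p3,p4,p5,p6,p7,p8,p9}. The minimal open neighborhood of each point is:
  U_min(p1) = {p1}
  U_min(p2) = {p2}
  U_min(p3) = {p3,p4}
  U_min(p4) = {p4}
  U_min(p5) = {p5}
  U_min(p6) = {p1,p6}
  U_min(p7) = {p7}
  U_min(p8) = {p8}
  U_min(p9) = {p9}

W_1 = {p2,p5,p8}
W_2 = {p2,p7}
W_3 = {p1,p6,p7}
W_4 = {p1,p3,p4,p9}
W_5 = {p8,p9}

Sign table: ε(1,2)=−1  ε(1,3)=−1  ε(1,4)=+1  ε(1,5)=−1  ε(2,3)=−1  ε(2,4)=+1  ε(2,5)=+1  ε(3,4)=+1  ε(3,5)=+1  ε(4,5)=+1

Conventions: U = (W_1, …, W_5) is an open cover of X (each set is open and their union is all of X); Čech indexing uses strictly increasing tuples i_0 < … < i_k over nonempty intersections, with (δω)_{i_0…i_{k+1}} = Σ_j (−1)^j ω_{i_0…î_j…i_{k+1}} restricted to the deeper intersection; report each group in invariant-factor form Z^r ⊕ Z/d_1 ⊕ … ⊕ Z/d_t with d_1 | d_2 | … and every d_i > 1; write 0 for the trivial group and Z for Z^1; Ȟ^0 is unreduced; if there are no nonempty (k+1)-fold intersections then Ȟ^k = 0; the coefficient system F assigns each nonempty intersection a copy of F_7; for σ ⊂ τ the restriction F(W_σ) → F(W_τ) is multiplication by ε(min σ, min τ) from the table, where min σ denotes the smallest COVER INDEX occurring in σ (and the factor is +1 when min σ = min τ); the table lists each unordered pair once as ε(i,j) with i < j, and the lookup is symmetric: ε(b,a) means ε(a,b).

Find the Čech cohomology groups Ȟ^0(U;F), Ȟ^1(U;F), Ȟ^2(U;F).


intersection data:
  W12={p2} W15={p8} W23={p7} W34={p1} W45={p9}
C dims 5,5; δ0: rk_F7 5
Ȟ^0 = (5 − 5) − 0 = 0, so Ȟ^0 ≅ 0
Ȟ^1 = (5 − 0) − 5 = 0, so Ȟ^1 ≅ 0
Ȟ^2 = (0 − 0) − 0 = 0, so Ȟ^2 ≅ 0

Ȟ^0(U;F) ≅ 0,  Ȟ^1(U;F) ≅ 0,  Ȟ^2(U;F) ≅ 0


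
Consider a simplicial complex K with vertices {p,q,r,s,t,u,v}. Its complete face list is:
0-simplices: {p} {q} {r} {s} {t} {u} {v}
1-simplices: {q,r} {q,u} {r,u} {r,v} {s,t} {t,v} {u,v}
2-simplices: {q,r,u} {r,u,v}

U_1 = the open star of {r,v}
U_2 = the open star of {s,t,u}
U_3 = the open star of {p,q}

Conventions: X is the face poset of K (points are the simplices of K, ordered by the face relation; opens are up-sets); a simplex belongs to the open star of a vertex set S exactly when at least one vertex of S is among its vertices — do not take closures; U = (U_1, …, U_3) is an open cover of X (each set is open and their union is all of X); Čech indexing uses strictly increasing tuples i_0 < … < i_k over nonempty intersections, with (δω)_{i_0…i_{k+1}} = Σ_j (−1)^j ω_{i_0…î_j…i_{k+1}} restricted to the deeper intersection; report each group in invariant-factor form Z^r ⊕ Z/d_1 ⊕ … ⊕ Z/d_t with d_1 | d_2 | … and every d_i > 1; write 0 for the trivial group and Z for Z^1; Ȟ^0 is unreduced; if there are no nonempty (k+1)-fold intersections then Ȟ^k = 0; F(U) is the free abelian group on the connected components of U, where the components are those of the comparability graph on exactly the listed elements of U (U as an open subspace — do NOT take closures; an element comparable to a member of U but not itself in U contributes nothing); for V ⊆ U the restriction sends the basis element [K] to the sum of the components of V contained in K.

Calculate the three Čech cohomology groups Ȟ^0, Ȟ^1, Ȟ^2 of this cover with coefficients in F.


Ȟ^0(U;F) ≅ Z^2; Ȟ^1(U;F) ≅ 0; Ȟ^2(U;F) ≅ 0

cover nerve:
  U1={{r},{v},{q,r},{r,u},{r,v},{t,v},{u,v},{q,r,u},{r,u,v}} U2={{s},{t},{u},{q,u},{r,u},{s,t},{t,v},{u,v},{q,r,u},{r,u,v}} U3={{p},{q},{q,r},{q,u},{q,r,u}}
  U12={{r,u},{t,v},{u,v},{q,r,u},{r,u,v}} U13={{q,r},{q,r,u}} U23={{q,u},{q,r,u}}
  U123={{q,r,u}}
components per intersection:
  U1: {{r},{v},{q,r},{r,u},{r,v},{t,v},{u,v},{q,r,u},{r,u,v}}
  U2: {{s},{t},{s,t},{t,v}} {{u},{q,u},{r,u},{u,v},{q,r,u},{r,u,v}}
  U3: {{p}} {{q},{q,r},{q,u},{q,r,u}}
  U12: {{r,u},{u,v},{q,r,u},{r,u,v}} {{t,v}}
  U13: {{q,r},{q,r,u}}
  U23: {{q,u},{q,r,u}}
  U123: {{q,r,u}}
C dims 5,4,1; δ0: rk 3, SNF 1^3; δ1: rk 1, SNF 1^1
Ȟ^0: (5−3)−0=2 ⇒ Z^2
Ȟ^1: (4−1)−3=0 ⇒ 0
Ȟ^2: (1−0)−1=0 ⇒ 0


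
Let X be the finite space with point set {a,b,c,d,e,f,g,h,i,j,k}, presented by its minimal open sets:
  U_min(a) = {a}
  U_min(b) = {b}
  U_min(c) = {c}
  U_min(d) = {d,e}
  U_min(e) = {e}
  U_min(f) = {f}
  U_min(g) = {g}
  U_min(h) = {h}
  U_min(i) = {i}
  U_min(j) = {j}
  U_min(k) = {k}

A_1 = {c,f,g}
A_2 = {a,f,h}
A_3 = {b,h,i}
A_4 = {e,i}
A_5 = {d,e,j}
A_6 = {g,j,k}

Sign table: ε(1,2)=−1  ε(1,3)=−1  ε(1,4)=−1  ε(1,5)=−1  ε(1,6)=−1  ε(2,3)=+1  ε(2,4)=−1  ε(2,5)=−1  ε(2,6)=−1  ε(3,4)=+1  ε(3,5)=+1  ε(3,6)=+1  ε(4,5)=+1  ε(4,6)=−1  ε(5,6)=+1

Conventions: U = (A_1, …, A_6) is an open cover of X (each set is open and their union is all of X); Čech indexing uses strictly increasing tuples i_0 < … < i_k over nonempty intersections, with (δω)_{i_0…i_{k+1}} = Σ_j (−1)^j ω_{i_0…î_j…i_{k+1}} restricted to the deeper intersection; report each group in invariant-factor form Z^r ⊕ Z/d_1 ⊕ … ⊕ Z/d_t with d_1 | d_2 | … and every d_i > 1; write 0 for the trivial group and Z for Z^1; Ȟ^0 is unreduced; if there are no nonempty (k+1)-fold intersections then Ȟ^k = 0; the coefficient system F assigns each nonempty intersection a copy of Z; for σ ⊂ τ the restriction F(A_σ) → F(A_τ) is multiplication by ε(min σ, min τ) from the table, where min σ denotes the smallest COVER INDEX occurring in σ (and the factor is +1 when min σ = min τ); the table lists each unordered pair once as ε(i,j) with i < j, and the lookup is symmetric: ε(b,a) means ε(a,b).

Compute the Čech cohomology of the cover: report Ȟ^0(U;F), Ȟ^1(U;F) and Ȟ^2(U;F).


Ȟ^0 ≅ Z,  Ȟ^1 ≅ Z,  Ȟ^2 ≅ 0

nonempty overlaps:
  A12={f} A16={g} A23={h} A34={i} A45={e} A56={j}
C dims 6,6; δ0: rk 5, SNF 1^5
degree 0: 6−5−0 = 1 → Ȟ^0 ≅ Z
degree 1: 6−0−5 = 1 → Ȟ^1 ≅ Z
degree 2: 0−0−0 = 0 → Ȟ^2 ≅ 0


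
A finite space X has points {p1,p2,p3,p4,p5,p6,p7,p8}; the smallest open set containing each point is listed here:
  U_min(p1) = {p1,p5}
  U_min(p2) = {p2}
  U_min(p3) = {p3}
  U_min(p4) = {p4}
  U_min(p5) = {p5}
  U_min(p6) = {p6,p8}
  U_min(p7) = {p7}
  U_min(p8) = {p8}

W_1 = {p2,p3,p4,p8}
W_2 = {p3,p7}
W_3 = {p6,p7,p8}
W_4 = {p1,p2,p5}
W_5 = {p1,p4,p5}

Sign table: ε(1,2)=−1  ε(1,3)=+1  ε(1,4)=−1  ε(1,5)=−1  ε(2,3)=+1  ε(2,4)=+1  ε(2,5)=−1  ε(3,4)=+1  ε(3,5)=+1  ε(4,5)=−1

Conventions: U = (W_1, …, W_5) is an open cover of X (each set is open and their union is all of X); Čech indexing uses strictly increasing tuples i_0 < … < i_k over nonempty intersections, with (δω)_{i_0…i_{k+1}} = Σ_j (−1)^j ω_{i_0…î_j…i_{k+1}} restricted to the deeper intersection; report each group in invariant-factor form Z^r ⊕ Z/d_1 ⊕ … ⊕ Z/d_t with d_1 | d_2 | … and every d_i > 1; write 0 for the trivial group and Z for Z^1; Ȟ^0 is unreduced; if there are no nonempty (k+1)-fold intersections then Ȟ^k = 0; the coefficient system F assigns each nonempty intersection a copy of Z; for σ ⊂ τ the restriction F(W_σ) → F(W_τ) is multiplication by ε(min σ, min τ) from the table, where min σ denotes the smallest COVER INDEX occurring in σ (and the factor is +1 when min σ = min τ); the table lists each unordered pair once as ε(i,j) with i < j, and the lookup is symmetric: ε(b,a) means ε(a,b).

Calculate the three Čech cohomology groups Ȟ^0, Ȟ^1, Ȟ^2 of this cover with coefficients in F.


intersection data:
  W12={p3} W13={p8} W14={p2} W15={p4} W23={p7} W45={p1,p5}
C dims 5,6; δ0: rk 5, SNF 1^4·2
Ȟ^0 = (5 − 5) − 0 = 0, so Ȟ^0 ≅ 0
Ȟ^1 = (6 − 0) − 5 = 1 plus torsion [2], so Ȟ^1 ≅ Z ⊕ Z/2
Ȟ^2 = (0 − 0) − 0 = 0, so Ȟ^2 ≅ 0

Ȟ^0 = 0, Ȟ^1 = Z ⊕ Z/2, Ȟ^2 = 0


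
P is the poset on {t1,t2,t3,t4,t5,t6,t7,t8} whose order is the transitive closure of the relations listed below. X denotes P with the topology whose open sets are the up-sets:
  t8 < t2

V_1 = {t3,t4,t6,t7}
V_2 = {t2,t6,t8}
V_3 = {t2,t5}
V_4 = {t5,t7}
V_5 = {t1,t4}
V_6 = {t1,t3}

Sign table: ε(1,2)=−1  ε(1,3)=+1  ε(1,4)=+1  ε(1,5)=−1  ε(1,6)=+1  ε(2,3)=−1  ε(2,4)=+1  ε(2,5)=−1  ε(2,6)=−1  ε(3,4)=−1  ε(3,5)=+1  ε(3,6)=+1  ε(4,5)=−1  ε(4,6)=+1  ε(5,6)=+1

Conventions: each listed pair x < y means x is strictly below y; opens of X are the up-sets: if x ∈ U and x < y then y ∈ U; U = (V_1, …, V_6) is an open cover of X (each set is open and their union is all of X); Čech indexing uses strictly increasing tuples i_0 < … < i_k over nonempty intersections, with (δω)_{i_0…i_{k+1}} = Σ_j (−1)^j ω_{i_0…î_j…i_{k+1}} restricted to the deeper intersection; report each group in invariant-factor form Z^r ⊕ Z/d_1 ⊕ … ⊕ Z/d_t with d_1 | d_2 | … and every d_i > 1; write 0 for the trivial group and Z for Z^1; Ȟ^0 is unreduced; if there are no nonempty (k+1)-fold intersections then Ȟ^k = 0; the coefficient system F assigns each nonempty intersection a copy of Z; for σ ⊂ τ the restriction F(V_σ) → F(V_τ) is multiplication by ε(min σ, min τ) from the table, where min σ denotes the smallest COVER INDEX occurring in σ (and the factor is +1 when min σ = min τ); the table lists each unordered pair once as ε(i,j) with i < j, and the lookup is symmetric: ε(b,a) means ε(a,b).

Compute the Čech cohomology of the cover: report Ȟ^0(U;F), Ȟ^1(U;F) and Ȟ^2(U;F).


intersection data:
  V12={t6} V14={t7} V15={t4} V16={t3} V23={t2} V34={t5} V56={t1}
C dims 6,7; δ0: rk 6, SNF 1^5·2
Ȟ^0 = (6 − 6) − 0 = 0, so Ȟ^0 ≅ 0
Ȟ^1 = (7 − 0) − 6 = 1 plus torsion [2], so Ȟ^1 ≅ Z ⊕ Z/2
Ȟ^2 = (0 − 0) − 0 = 0, so Ȟ^2 ≅ 0

Ȟ^0 ≅ 0, Ȟ^1 ≅ Z ⊕ Z/2 and Ȟ^2 ≅ 0


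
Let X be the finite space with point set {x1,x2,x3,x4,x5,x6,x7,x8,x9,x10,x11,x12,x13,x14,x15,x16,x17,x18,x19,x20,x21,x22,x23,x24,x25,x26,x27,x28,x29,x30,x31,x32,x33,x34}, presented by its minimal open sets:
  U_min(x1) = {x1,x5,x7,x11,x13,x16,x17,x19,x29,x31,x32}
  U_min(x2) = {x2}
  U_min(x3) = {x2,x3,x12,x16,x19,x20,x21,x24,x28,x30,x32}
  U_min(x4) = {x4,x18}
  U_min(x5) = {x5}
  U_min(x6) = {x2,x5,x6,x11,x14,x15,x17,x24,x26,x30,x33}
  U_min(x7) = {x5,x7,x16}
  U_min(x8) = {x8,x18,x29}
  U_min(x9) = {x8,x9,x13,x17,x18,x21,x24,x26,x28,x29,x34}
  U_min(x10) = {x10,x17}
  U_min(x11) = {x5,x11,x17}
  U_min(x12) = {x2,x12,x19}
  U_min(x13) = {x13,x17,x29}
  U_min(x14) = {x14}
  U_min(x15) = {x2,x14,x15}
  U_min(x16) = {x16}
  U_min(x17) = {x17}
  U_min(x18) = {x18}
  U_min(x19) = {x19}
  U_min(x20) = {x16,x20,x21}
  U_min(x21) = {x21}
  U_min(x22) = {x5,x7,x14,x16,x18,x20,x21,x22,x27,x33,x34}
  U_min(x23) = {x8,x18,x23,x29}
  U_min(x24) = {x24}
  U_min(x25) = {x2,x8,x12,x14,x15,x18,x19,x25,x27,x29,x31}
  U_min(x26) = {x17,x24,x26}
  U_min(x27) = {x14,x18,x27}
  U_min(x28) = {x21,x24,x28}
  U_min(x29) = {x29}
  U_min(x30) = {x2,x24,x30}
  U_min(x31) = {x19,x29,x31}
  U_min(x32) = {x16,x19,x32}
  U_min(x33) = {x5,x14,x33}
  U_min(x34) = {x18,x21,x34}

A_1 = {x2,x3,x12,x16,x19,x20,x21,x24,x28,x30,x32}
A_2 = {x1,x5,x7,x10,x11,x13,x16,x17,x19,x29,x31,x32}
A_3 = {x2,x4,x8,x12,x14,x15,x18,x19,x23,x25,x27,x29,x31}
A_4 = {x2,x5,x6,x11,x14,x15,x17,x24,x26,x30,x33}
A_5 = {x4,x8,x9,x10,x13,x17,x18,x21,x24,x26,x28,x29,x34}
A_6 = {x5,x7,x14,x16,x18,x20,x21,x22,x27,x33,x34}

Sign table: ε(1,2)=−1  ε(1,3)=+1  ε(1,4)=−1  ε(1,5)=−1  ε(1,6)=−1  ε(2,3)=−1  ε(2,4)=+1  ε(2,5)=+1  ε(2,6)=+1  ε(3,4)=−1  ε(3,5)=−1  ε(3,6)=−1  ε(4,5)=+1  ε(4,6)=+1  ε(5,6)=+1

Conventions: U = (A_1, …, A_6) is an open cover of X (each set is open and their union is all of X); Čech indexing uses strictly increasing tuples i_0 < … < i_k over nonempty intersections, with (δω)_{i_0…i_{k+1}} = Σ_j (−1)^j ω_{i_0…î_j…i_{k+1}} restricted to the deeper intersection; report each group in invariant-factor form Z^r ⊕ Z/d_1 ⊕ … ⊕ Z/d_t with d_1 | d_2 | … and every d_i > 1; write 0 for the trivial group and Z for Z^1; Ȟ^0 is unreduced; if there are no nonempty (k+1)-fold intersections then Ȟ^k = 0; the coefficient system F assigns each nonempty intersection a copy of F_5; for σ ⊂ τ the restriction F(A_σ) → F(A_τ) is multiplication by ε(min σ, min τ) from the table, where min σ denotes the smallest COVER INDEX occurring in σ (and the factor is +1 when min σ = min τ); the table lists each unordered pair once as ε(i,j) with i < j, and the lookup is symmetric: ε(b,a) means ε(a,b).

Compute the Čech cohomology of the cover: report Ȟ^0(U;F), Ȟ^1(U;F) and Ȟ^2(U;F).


nerve of the cover:
  A12={x16,x19,x32} A13={x2,x12,x19} A14={x2,x24,x30} A15={x21,x24,x28} A16={x16,x20,x21} A23={x19,x29,x31} A24={x5,x11,x17} A25={x10,x13,x17,x29} A26={x5,x7,x16} A34={x2,x14,x15} A35={x4,x8,x18,x29} A36={x14,x18,x27} A45={x17,x24,x26} A46={x5,x14,x33} A56={x18,x21,x34}
  A123={x19} A126={x16} A134={x2} A145={x24} A156={x21} A235={x29} A245={x17} A246={x5} A346={x14} A356={x18}
C dims 6,15,10; δ0: rk_F5 5; δ1: rk_F5 10
Ȟ^0 = (6 − 5) − 0 = 1, so Ȟ^0 ≅ Z/5
Ȟ^1 = (15 − 10) − 5 = 0, so Ȟ^1 ≅ 0
Ȟ^2 = (10 − 0) − 10 = 0, so Ȟ^2 ≅ 0

Ȟ^0(U;F) ≅ Z/5, Ȟ^1(U;F) ≅ 0, Ȟ^2(U;F) ≅ 0


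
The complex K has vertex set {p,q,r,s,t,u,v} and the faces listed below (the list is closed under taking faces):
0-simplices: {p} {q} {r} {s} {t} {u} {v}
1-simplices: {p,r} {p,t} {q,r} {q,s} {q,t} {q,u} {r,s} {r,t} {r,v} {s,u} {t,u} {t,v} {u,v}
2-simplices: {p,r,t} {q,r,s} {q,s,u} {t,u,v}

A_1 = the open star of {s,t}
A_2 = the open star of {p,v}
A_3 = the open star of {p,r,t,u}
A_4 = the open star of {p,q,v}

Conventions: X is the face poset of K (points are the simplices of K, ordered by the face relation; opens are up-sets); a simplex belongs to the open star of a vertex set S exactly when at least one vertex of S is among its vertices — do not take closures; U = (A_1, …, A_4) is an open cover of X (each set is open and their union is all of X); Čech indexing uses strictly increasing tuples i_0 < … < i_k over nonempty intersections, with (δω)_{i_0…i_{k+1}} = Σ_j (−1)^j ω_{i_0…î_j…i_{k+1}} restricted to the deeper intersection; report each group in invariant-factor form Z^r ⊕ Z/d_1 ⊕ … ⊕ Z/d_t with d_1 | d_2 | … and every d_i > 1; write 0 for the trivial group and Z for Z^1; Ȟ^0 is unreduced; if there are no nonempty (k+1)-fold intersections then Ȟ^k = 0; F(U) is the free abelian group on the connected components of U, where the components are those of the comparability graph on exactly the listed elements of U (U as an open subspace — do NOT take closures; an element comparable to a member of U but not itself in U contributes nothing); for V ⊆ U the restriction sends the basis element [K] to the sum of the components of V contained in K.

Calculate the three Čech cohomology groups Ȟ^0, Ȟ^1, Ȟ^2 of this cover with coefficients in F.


Ȟ^0 ≅ Z,  Ȟ^1 ≅ Z^3,  Ȟ^2 ≅ 0

cover nerve:
  A1={{s},{t},{p,t},{q,s},{q,t},{r,s},{r,t},{s,u},{t,u},{t,v},{p,r,t},{q,r,s},{q,s,u},{t,u,v}} A2={{p},{v},{p,r},{p,t},{r,v},{t,v},{u,v},{p,r,t},{t,u,v}} A3={{p},{r},{t},{u},{p,r},{p,t},{q,r},{q,t},{q,u},{r,s},{r,t},{r,v},{s,u},{t,u},{t,v},{u,v},{p,r,t},{q,r,s},{q,s,u},{t,u,v}} A4={{p},{q},{v},{p,r},{p,t},{q,r},{q,s},{q,t},{q,u},{r,v},{t,v},{u,v},{p,r,t},{q,r,s},{q,s,u},{t,u,v}}
  A12={{p,t},{t,v},{p,r,t},{t,u,v}} A13={{t},{p,t},{q,t},{r,s},{r,t},{s,u},{t,u},{t,v},{p,r,t},{q,r,s},{q,s,u},{t,u,v}} A14={{p,t},{q,s},{q,t},{t,v},{p,r,t},{q,r,s},{q,s,u},{t,u,v}} A23={{p},{p,r},{p,t},{r,v},{t,v},{u,v},{p,r,t},{t,u,v}} A24={{p},{v},{p,r},{p,t},{r,v},{t,v},{u,v},{p,r,t},{t,u,v}} A34={{p},{p,r},{p,t},{q,r},{q,t},{q,u},{r,v},{t,v},{u,v},{p,r,t},{q,r,s},{q,s,u},{t,u,v}}
  A123={{p,t},{t,v},{p,r,t},{t,u,v}} A124={{p,t},{t,v},{p,r,t},{t,u,v}} A134={{p,t},{q,t},{t,v},{p,r,t},{q,r,s},{q,s,u},{t,u,v}} A234={{p},{p,r},{p,t},{r,v},{t,v},{u,v},{p,r,t},{t,u,v}}
  A1234={{p,t},{t,v},{p,r,t},{t,u,v}}
components per intersection:
  A1: {{s},{q,s},{r,s},{s,u},{q,r,s},{q,s,u}} {{t},{p,t},{q,t},{r,t},{t,u},{t,v},{p,r,t},{t,u,v}}
  A2: {{p},{p,r},{p,t},{p,r,t}} {{v},{r,v},{t,v},{u,v},{t,u,v}}
  A3: {{p},{r},{t},{u},{p,r},{p,t},{q,r},{q,t},{q,u},{r,s},{r,t},{r,v},{s,u},{t,u},{t,v},{u,v},{p,r,t},{q,r,s},{q,s,u},{t,u,v}}
  A4: {{p},{p,r},{p,t},{p,r,t}} {{q},{q,r},{q,s},{q,t},{q,u},{q,r,s},{q,s,u}} {{v},{r,v},{t,v},{u,v},{t,u,v}}
  A12: {{p,t},{p,r,t}} {{t,v},{t,u,v}}
  A13: {{t},{p,t},{q,t},{r,t},{t,u},{t,v},{p,r,t},{t,u,v}} {{r,s},{q,r,s}} {{s,u},{q,s,u}}
  A14: {{p,t},{p,r,t}} {{q,s},{q,r,s},{q,s,u}} {{q,t}} {{t,v},{t,u,v}}
  A23: {{p},{p,r},{p,t},{p,r,t}} {{r,v}} {{t,v},{u,v},{t,u,v}}
  A24: {{p},{p,r},{p,t},{p,r,t}} {{v},{r,v},{t,v},{u,v},{t,u,v}}
  A34: {{p},{p,r},{p,t},{p,r,t}} {{q,r},{q,r,s}} {{q,t}} {{q,u},{q,s,u}} {{r,v}} {{t,v},{u,v},{t,u,v}}
  A123: {{p,t},{p,r,t}} {{t,v},{t,u,v}}
  A124: {{p,t},{p,r,t}} {{t,v},{t,u,v}}
  A134: {{p,t},{p,r,t}} {{q,t}} {{t,v},{t,u,v}} {{q,r,s}} {{q,s,u}}
  A234: {{p},{p,r},{p,t},{p,r,t}} {{r,v}} {{t,v},{u,v},{t,u,v}}
  A1234: {{p,t},{p,r,t}} {{t,v},{t,u,v}}
C dims 8,20,12,2; δ0: rk 7, SNF 1^7; δ1: rk 10, SNF 1^10; δ2: rk 2, SNF 1^2
Ȟ^0: (8−7)−0=1 ⇒ Z
Ȟ^1: (20−10)−7=3 ⇒ Z^3
Ȟ^2: (12−2)−10=0 ⇒ 0
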